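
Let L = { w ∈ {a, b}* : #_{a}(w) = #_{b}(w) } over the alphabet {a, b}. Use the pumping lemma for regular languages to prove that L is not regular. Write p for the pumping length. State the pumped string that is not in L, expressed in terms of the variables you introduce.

a^{p+k} b^p

Suppose for contradiction that L is regular, and let p be the pumping length.
Choose w = a^p b^p ∈ L with |w| = 2p ≥ p.
Write w = xyz as guaranteed by the lemma, with |xy| ≤ p and |y| ≥ 1.
Because |xy| ≤ p and w begins with p copies of a, we have y = a^k with 1 ≤ k ≤ p.
Pump with i = 2: xy^2z = a^{p+k} b^p has p+k occurrences of a but only p of b. Since k ≥ 1 the counts differ, so xy^2z ∉ L.
This is a contradiction; hence L is not regular.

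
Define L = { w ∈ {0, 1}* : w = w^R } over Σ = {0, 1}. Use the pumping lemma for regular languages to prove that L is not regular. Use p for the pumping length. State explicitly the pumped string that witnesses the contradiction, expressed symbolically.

0^{p+k} 1 0^p

Assume L is regular. Let p be the pumping length given by the pumping lemma.
Take w = 0^p 1 0^p, a palindrome of length 2p+1 ≥ p.
The pumping lemma gives a decomposition w = xyz where |xy| ≤ p and |y| > 0.
Because |xy| ≤ p and w begins with p copies of 0, we have y = 0^k with 1 ≤ k ≤ p.
Pump with i = 2: xy^2z = 0^{p+k} 1 0^p. Its reverse is 0^p 1 0^{p+k}, which differs from xy^2z since k ≥ 1. So xy^2z is not a palindrome and xy^2z ∉ L.
Contradiction. Therefore L is not regular.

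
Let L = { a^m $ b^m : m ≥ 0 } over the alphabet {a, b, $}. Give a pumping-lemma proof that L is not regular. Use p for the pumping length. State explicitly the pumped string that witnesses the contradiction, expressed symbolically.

Suppose for contradiction that L is regular, and let p be the pumping length.
Take w = a^p $ b^p ∈ L with |w| = 2p+1 ≥ p.
The pumping lemma gives a decomposition w = xyz where |xy| ≤ p and y is nonempty.
Because |xy| ≤ p and w begins with p copies of a, we have y = a^k with 1 ≤ k ≤ p.
Pump with i = 2: xy^2z = a^{p+k} $ b^p, which would require p+k = p. But k ≥ 1, so xy^2z ∉ L.
This contradicts the pumping lemma, so L is not regular.

a^{p+k} $ b^p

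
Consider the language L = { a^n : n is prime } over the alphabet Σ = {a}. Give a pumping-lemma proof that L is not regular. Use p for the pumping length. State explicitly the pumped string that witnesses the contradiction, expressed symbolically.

Assume L is regular. Let p be the pumping length given by the pumping lemma.
Let q be a prime with q ≥ p+2 (infinitely many primes exist), and take w = a^q ∈ L with |w| = q ≥ p.
Write w = xyz as guaranteed by the lemma, with |xy| ≤ p and |y| ≥ 1.
Then y = a^k for some k with 1 ≤ k ≤ p.
Since 1 ≤ k ≤ p, |xz| = q-k. Pump with i = q+1: |xy^{q+1}z| = (q-k)+(q+1)k = q+qk = q(1+k), which is composite (both factors ≥ 2). So xy^{q+1}z = a^{q(1+k)} ∉ L.
This contradicts the pumping lemma, so L is not regular.

a^{q(1+k)}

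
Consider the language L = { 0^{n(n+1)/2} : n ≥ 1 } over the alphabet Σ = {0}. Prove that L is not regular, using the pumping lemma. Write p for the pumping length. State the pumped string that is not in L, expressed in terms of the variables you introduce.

0^{p(p+1)/2+k}

Assume L is regular. Let p be the pumping length given by the pumping lemma.
Take w = 0^{p(p+1)/2} ∈ L with |w| = p(p+1)/2 ≥ p.
By the pumping lemma, w = xyz with |xy| ≤ p and |y| ≥ 1.
Then y = 0^k for some k with 1 ≤ k ≤ p.
Pump with i = 2: xy^2z = 0^{p(p+1)/2+k}. Since 1 ≤ k ≤ p, p(p+1)/2 < p(p+1)/2+k ≤ p(p+1)/2+p < (p+1)(p+2)/2, so p(p+1)/2+k is strictly between consecutive triangular numbers. So xy^2z ∉ L.
This is a contradiction; hence L is not regular.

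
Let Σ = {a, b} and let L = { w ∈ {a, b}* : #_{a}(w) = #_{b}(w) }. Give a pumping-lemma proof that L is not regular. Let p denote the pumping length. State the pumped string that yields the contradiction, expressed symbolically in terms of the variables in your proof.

a^{p+k} b^p

Toward a contradiction, assume L is regular with pumping length p.
Choose w = a^p b^p ∈ L with |w| = 2p ≥ p.
By the pumping lemma, w = xyz with |xy| ≤ p and |y| ≥ 1.
The first p characters of w are a's, so xy (and hence y) consists only of a's. Write y = a^k, 1 ≤ k ≤ p.
Pump with i = 2: xy^2z = a^{p+k} b^p has p+k occurrences of a but only p of b. Since k ≥ 1 the counts differ, so xy^2z ∉ L.
This contradicts the pumping lemma, so L is not regular.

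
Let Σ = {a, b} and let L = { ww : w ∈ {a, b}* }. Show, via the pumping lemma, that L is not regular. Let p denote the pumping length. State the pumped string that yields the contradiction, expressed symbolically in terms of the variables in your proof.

Suppose for contradiction that L is regular, and let p be the pumping length.
Take w = a^p b^p a^p b^p = uu where u = a^pb^p; then w ∈ L and |w| = 4p ≥ p.
The pumping lemma gives a decomposition w = xyz where |xy| ≤ p and |y| ≥ 1.
Because |xy| ≤ p and w begins with p copies of a, we have y = a^k with 1 ≤ k ≤ p.
Pump with i = 2: xy^2z = a^{p+k} b^p a^p b^p, of length 4p+k. Suppose this equals vv. The string starts with a and ends with b, so v does too; thus the boundary between the two copies of v is a b→a transition. There is exactly one such transition, at position 2p+k, so |v| = 2p+k and |vv| = 4p+2k ≠ 4p+k since k ≥ 1. So xy^2z ∉ L.
This is a contradiction; hence L is not regular.

a^{p+k} b^p a^p b^p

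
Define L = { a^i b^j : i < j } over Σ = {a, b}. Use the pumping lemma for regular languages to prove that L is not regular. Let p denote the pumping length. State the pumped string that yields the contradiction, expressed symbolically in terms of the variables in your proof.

a^{p+k} b^{p+1}

Suppose for contradiction that L is regular, and let p be the pumping length.
Choose w = a^p b^{p+1} ∈ L, with |w| = 2p+1 ≥ p.
Write w = xyz as guaranteed by the lemma, with |xy| ≤ p and |y| > 0.
Since the first p symbols of w are all a's and |xy| ≤ p, y lies entirely in the leading a-block: y = a^k for some k with 1 ≤ k ≤ p.
Consider xy^2z = a^{p+k} b^{p+1}. Since k ≥ 1, the a-count p+k is at least p+1, so i < j fails; thus xy^2z ∉ L.
This contradicts the pumping lemma, so L is not regular.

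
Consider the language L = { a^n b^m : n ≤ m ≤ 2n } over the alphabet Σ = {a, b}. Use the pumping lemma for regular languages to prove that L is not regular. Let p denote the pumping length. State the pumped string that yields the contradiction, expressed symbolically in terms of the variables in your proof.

a^{p+k} b^p

Assume L is regular; let p be its pumping constant.
Take w = a^p b^p ∈ L (since p ≤ p ≤ 2p), with |w| = 2p ≥ p.
By the pumping lemma, w = xyz with |xy| ≤ p and y is nonempty.
The first p characters of w are a's, so xy (and hence y) consists only of a's. Write y = a^k, 1 ≤ k ≤ p.
Pump with i = 2: xy^2z = a^{p+k} b^p. Now n = p+k > p = m, so the condition n ≤ m fails. Thus xy^2z ∉ L.
This contradicts the pumping lemma, so L is not regular.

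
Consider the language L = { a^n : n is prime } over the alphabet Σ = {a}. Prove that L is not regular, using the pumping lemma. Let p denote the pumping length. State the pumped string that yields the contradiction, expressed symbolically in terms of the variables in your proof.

a^{q(1+k)}

Suppose for contradiction that L is regular, and let p be the pumping length.
Let q be a prime with q ≥ p+2 (infinitely many primes exist), and take w = a^q ∈ L with |w| = q ≥ p.
By the pumping lemma, w = xyz with |xy| ≤ p and |y| ≥ 1.
Then y = a^k for some k with 1 ≤ k ≤ p.
Since 1 ≤ k ≤ p, |xz| = q-k. Pump with i = q+1: |xy^{q+1}z| = (q-k)+(q+1)k = q+qk = q(1+k), which is composite (both factors ≥ 2). So xy^{q+1}z = a^{q(1+k)} ∉ L.
This is a contradiction; hence L is not regular.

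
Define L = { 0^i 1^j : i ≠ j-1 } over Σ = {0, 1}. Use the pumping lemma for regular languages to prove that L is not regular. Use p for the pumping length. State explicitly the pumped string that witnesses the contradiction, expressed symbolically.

Assume L is regular. Let p be the pumping length given by the pumping lemma.
Choose w = 0^p 1^{p+p!+1}. Since p ≠ (p+p!+1)-1 = p+p!, w ∈ L; and |w| ≥ p.
Write w = xyz as guaranteed by the lemma, with |xy| ≤ p and |y| > 0.
Since the first p symbols of w are all 0's and |xy| ≤ p, y lies entirely in the leading 0-block: y = 0^k for some k with 1 ≤ k ≤ p.
Since 1 ≤ k ≤ p, k divides p!; set t = 1 + p!/k. Then xy^t z has p + (p!/k)·k = p + p! copies of 0. Now the 0-count is p+p! and (1-count)-1 = (p+p!+1)-1 = p+p!, so i ≠ j-1 fails. So xy^t z = 0^{p+p!} 1^{p+p!+1} ∉ L.
This is a contradiction; hence L is not regular.

0^{p+p!} 1^{p+p!+1}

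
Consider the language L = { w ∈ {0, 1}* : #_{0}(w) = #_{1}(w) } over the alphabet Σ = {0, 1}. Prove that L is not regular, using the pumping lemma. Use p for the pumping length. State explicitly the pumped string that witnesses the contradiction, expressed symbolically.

Suppose for contradiction that L is regular, and let p be the pumping length.
Choose w = 0^p 1^p ∈ L with |w| = 2p ≥ p.
By the pumping lemma, w = xyz with |xy| ≤ p and |y| ≥ 1.
The first p characters of w are 0's, so xy (and hence y) consists only of 0's. Write y = 0^k, 1 ≤ k ≤ p.
Pump with i = 2: xy^2z = 0^{p+k} 1^p has p+k occurrences of 0 but only p of 1. Since k ≥ 1 the counts differ, so xy^2z ∉ L.
This is a contradiction; hence L is not regular.

0^{p+k} 1^p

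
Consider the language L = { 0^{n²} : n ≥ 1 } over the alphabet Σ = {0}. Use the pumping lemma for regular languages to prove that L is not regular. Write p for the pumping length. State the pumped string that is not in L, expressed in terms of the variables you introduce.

Assume L is regular; let p be its pumping constant.
Take w = 0^{p²} ∈ L with |w| = p² ≥ p.
Write w = xyz as guaranteed by the lemma, with |xy| ≤ p and |y| > 0.
Then y = 0^k for some k with 1 ≤ k ≤ p.
Pump with i = 2: xy^2z = 0^{p²+k}. Since 1 ≤ k ≤ p, p² < p²+k ≤ p²+p < (p+1)², so p²+k lies strictly between consecutive squares and is not a perfect square. So xy^2z ∉ L.
Contradiction. Therefore L is not regular.

0^{p²+k}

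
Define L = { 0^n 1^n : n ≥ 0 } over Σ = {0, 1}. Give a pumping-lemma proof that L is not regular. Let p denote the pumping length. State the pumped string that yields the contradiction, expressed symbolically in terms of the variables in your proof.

0^{p+k} 1^p

Suppose for contradiction that L is regular, and let p be the pumping length.
Choose w = 0^p 1^p, which is in L with |w| = 2p ≥ p.
Write w = xyz as guaranteed by the lemma, with |xy| ≤ p and |y| ≥ 1.
Since the first p symbols of w are all 0's and |xy| ≤ p, y lies entirely in the leading 0-block: y = 0^k for some k with 1 ≤ k ≤ p.
Pump with i = 2: xy^2z = 0^{p+k} 1^p. For this to lie in L we would need p = p+k, which forces k = 0. But k ≥ 1, so xy^2z ∉ L.
This contradicts the pumping lemma, so L is not regular.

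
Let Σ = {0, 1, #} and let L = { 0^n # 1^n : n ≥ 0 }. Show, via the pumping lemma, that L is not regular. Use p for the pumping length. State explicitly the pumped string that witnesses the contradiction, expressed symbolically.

0^{p+k} # 1^p

Assume L is regular; let p be its pumping constant.
Take w = 0^p # 1^p ∈ L with |w| = 2p+1 ≥ p.
By the pumping lemma, w = xyz with |xy| ≤ p and y is nonempty.
The first p characters of w are 0's, so xy (and hence y) consists only of 0's. Write y = 0^k, 1 ≤ k ≤ p.
Pump with i = 2: xy^2z = 0^{p+k} # 1^p, which would require p+k = p. But k ≥ 1, so xy^2z ∉ L.
This is a contradiction; hence L is not regular.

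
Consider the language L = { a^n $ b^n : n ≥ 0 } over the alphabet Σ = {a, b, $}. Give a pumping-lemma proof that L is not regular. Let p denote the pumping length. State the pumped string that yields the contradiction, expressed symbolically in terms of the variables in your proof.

a^{p+k} $ b^p

Suppose for contradiction that L is regular, and let p be the pumping length.
Take w = a^p $ b^p ∈ L with |w| = 2p+1 ≥ p.
The pumping lemma gives a decomposition w = xyz where |xy| ≤ p and y is nonempty.
The first p characters of w are a's, so xy (and hence y) consists only of a's. Write y = a^k, 1 ≤ k ≤ p.
Pump with i = 2: xy^2z = a^{p+k} $ b^p, which would require p+k = p. But k ≥ 1, so xy^2z ∉ L.
Contradiction. Therefore L is not regular.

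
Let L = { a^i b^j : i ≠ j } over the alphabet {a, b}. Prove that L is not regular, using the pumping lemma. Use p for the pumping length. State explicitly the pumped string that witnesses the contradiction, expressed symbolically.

Assume L is regular. Let p be the pumping length given by the pumping lemma.
Choose w = a^p b^{p+p!}. Since p ≠ p+p!, w ∈ L; and |w| ≥ p.
The pumping lemma gives a decomposition w = xyz where |xy| ≤ p and |y| > 0.
Since the first p symbols of w are all a's and |xy| ≤ p, y lies entirely in the leading a-block: y = a^k for some k with 1 ≤ k ≤ p.
Since 1 ≤ k ≤ p, k divides p!; set t = 1 + p!/k. Then xy^t z has p + (p!/k)·k = p + p! copies of a. Now the a-count equals the b-count, so i ≠ j fails. So xy^t z = a^{p+p!} b^{p+p!} ∉ L.
Contradiction. Therefore L is not regular.

a^{p+p!} b^{p+p!}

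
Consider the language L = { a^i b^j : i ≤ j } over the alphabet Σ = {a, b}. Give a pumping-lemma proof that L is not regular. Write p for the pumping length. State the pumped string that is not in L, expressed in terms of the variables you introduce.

Suppose for contradiction that L is regular, and let p be the pumping length.
Choose w = a^p b^p ∈ L, with |w| = 2p ≥ p.
The pumping lemma gives a decomposition w = xyz where |xy| ≤ p and |y| ≥ 1.
The first p characters of w are a's, so xy (and hence y) consists only of a's. Write y = a^k, 1 ≤ k ≤ p.
Consider xy^2z = a^{p+k} b^p. Since k ≥ 1, the a-count p+k exceeds the b-count p, so i ≤ j fails; thus xy^2z ∉ L.
This contradicts the pumping lemma, so L is not regular.

a^{p+k} b^p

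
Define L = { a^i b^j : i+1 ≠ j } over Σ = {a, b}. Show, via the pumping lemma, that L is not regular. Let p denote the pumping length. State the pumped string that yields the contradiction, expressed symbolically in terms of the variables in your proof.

a^{p+p!} b^{p+p!+1}

Toward a contradiction, assume L is regular with pumping length p.
Choose w = a^p b^{p+p!+1}. Since p ≠ (p+p!+1)-1 = p+p!, w ∈ L; and |w| ≥ p.
Write w = xyz as guaranteed by the lemma, with |xy| ≤ p and |y| > 0.
The first p characters of w are a's, so xy (and hence y) consists only of a's. Write y = a^k, 1 ≤ k ≤ p.
Since 1 ≤ k ≤ p, k divides p!; set t = 1 + p!/k. Then xy^t z has p + (p!/k)·k = p + p! copies of a. Now the a-count is p+p! and (b-count)-1 = (p+p!+1)-1 = p+p!, so i+1 ≠ j fails. So xy^t z = a^{p+p!} b^{p+p!+1} ∉ L.
Contradiction. Therefore L is not regular.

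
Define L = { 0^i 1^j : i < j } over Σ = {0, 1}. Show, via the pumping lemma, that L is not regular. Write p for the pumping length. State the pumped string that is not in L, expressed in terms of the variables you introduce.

0^{p+k} 1^{p+1}

Suppose for contradiction that L is regular, and let p be the pumping length.
Choose w = 0^p 1^{p+1} ∈ L, with |w| = 2p+1 ≥ p.
The pumping lemma gives a decomposition w = xyz where |xy| ≤ p and |y| > 0.
Since the first p symbols of w are all 0's and |xy| ≤ p, y lies entirely in the leading 0-block: y = 0^k for some k with 1 ≤ k ≤ p.
Consider xy^2z = 0^{p+k} 1^{p+1}. Since k ≥ 1, the 0-count p+k is at least p+1, so i < j fails; thus xy^2z ∉ L.
This is a contradiction; hence L is not regular.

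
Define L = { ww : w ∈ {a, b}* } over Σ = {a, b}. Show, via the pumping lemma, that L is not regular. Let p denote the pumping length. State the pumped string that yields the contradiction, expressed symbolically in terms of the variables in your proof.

Assume L is regular. Let p be the pumping length given by the pumping lemma.
Take w = a^p b^p a^p b^p = uu where u = a^pb^p; then w ∈ L and |w| = 4p ≥ p.
The pumping lemma gives a decomposition w = xyz where |xy| ≤ p and |y| ≥ 1.
The first p characters of w are a's, so xy (and hence y) consists only of a's. Write y = a^k, 1 ≤ k ≤ p.
Pump with i = 2: xy^2z = a^{p+k} b^p a^p b^p, of length 4p+k. Suppose this equals vv. The string starts with a and ends with b, so v does too; thus the boundary between the two copies of v is a b→a transition. There is exactly one such transition, at position 2p+k, so |v| = 2p+k and |vv| = 4p+2k ≠ 4p+k since k ≥ 1. So xy^2z ∉ L.
This is a contradiction; hence L is not regular.

a^{p+k} b^p a^p b^p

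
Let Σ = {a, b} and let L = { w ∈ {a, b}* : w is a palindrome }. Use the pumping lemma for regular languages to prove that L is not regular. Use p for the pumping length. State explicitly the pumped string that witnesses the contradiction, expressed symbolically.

Assume L is regular. Let p be the pumping length given by the pumping lemma.
Take w = a^p b a^p, a palindrome of length 2p+1 ≥ p.
The pumping lemma gives a decomposition w = xyz where |xy| ≤ p and y is nonempty.
Since the first p symbols of w are all a's and |xy| ≤ p, y lies entirely in the leading a-block: y = a^k for some k with 1 ≤ k ≤ p.
Pump with i = 2: xy^2z = a^{p+k} b a^p. Its reverse is a^p b a^{p+k}, which differs from xy^2z since k ≥ 1. So xy^2z is not a palindrome and xy^2z ∉ L.
This is a contradiction; hence L is not regular.

a^{p+k} b a^p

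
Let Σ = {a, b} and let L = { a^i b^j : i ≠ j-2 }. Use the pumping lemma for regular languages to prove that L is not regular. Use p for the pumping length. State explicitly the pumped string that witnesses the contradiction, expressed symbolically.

a^{p+p!} b^{p+p!+2}

Assume L is regular. Let p be the pumping length given by the pumping lemma.
Choose w = a^p b^{p+p!+2}. Since p ≠ (p+p!+2)-2 = p+p!, w ∈ L; and |w| ≥ p.
Write w = xyz as guaranteed by the lemma, with |xy| ≤ p and |y| > 0.
The first p characters of w are a's, so xy (and hence y) consists only of a's. Write y = a^k, 1 ≤ k ≤ p.
Since 1 ≤ k ≤ p, k divides p!; set t = 1 + p!/k. Then xy^t z has p + (p!/k)·k = p + p! copies of a. Now the a-count is p+p! and (b-count)-2 = (p+p!+2)-2 = p+p!, so i ≠ j-2 fails. So xy^t z = a^{p+p!} b^{p+p!+2} ∉ L.
Contradiction. Therefore L is not regular.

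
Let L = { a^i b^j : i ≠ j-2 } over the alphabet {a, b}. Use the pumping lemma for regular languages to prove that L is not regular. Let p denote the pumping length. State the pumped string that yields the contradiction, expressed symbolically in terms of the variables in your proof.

Assume L is regular. Let p be the pumping length given by the pumping lemma.
Choose w = a^p b^{p+p!+2}. Since p ≠ (p+p!+2)-2 = p+p!, w ∈ L; and |w| ≥ p.
The pumping lemma gives a decomposition w = xyz where |xy| ≤ p and y is nonempty.
Because |xy| ≤ p and w begins with p copies of a, we have y = a^k with 1 ≤ k ≤ p.
Since 1 ≤ k ≤ p, k divides p!; set t = 1 + p!/k. Then xy^t z has p + (p!/k)·k = p + p! copies of a. Now the a-count is p+p! and (b-count)-2 = (p+p!+2)-2 = p+p!, so i ≠ j-2 fails. So xy^t z = a^{p+p!} b^{p+p!+2} ∉ L.
This is a contradiction; hence L is not regular.

a^{p+p!} b^{p+p!+2}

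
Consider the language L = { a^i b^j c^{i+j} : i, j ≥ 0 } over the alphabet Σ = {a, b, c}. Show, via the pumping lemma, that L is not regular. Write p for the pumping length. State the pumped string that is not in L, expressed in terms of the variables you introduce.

Assume L is regular; let p be its pumping constant.
Take w = a^p b^p c^{2p} ∈ L (with i=j=p, i+j=2p), |w| = 4p ≥ p.
By the pumping lemma, w = xyz with |xy| ≤ p and y is nonempty.
Since the first p symbols of w are all a's and |xy| ≤ p, y lies entirely in the leading a-block: y = a^k for some k with 1 ≤ k ≤ p.
Consider xy^2z = a^{p+k} b^p c^{2p}. Now the a- and b-counts sum to 2p+k, but the c-count is 2p ≠ 2p+k. So xy^2z ∉ L.
This is a contradiction; hence L is not regular.

a^{p+k} b^p c^{2p}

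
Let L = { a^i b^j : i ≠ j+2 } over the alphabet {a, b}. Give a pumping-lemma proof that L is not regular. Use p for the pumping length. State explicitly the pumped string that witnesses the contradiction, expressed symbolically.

a^{p+p!} b^{p+p!-2}

Assume L is regular. Let p be the pumping length given by the pumping lemma.
Choose w = a^p b^{p+p!-2}. Since p ≠ (p+p!-2)+2 = p+p!, w ∈ L; and |w| ≥ p.
Write w = xyz as guaranteed by the lemma, with |xy| ≤ p and |y| > 0.
The first p characters of w are a's, so xy (and hence y) consists only of a's. Write y = a^k, 1 ≤ k ≤ p.
Since 1 ≤ k ≤ p, k divides p!; set t = 1 + p!/k. Then xy^t z has p + (p!/k)·k = p + p! copies of a. Now the a-count is p+p! and (b-count)+2 = (p+p!-2)+2 = p+p!, so i ≠ j+2 fails. So xy^t z = a^{p+p!} b^{p+p!-2} ∉ L.
This is a contradiction; hence L is not regular.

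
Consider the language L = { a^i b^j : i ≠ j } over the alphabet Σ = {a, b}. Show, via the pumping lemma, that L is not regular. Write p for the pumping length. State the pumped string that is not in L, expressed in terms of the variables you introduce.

a^{p+p!} b^{p+p!}

Toward a contradiction, assume L is regular with pumping length p.
Choose w = a^p b^{p+p!}. Since p ≠ p+p!, w ∈ L; and |w| ≥ p.
The pumping lemma gives a decomposition w = xyz where |xy| ≤ p and y is nonempty.
The first p characters of w are a's, so xy (and hence y) consists only of a's. Write y = a^k, 1 ≤ k ≤ p.
Since 1 ≤ k ≤ p, k divides p!; set t = 1 + p!/k. Then xy^t z has p + (p!/k)·k = p + p! copies of a. Now the a-count equals the b-count, so i ≠ j fails. So xy^t z = a^{p+p!} b^{p+p!} ∉ L.
This is a contradiction; hence L is not regular.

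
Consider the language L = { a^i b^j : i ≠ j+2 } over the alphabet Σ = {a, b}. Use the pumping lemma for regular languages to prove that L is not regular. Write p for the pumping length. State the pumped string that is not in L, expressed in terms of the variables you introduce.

a^{p+p!} b^{p+p!-2}

Assume L is regular. Let p be the pumping length given by the pumping lemma.
Choose w = a^p b^{p+p!-2}. Since p ≠ (p+p!-2)+2 = p+p!, w ∈ L; and |w| ≥ p.
By the pumping lemma, w = xyz with |xy| ≤ p and y is nonempty.
Since the first p symbols of w are all a's and |xy| ≤ p, y lies entirely in the leading a-block: y = a^k for some k with 1 ≤ k ≤ p.
Since 1 ≤ k ≤ p, k divides p!; set t = 1 + p!/k. Then xy^t z has p + (p!/k)·k = p + p! copies of a. Now the a-count is p+p! and (b-count)+2 = (p+p!-2)+2 = p+p!, so i ≠ j+2 fails. So xy^t z = a^{p+p!} b^{p+p!-2} ∉ L.
This contradicts the pumping lemma, so L is not regular.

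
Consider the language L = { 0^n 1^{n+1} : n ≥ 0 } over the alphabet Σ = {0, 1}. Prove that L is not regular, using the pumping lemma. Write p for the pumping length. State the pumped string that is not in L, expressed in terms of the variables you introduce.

Assume L is regular; let p be its pumping constant.
Choose w = 0^p 1^{p+1}, which is in L with |w| = 2p+1 ≥ p.
Write w = xyz as guaranteed by the lemma, with |xy| ≤ p and |y| > 0.
The first p characters of w are 0's, so xy (and hence y) consists only of 0's. Write y = 0^k, 1 ≤ k ≤ p.
Pump with i = 2: xy^2z = 0^{p+k} 1^{p+1}. For this to lie in L we would need p+1 = (p+k)+1, which forces k = 0. But k ≥ 1, so xy^2z ∉ L.
This contradicts the pumping lemma, so L is not regular.

0^{p+k} 1^{p+1}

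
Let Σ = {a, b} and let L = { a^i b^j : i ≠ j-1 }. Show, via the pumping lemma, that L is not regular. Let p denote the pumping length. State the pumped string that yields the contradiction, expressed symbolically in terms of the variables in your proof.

Toward a contradiction, assume L is regular with pumping length p.
Choose w = a^p b^{p+p!+1}. Since p ≠ (p+p!+1)-1 = p+p!, w ∈ L; and |w| ≥ p.
The pumping lemma gives a decomposition w = xyz where |xy| ≤ p and y is nonempty.
Since the first p symbols of w are all a's and |xy| ≤ p, y lies entirely in the leading a-block: y = a^k for some k with 1 ≤ k ≤ p.
Since 1 ≤ k ≤ p, k divides p!; set t = 1 + p!/k. Then xy^t z has p + (p!/k)·k = p + p! copies of a. Now the a-count is p+p! and (b-count)-1 = (p+p!+1)-1 = p+p!, so i ≠ j-1 fails. So xy^t z = a^{p+p!} b^{p+p!+1} ∉ L.
This is a contradiction; hence L is not regular.

a^{p+p!} b^{p+p!+1}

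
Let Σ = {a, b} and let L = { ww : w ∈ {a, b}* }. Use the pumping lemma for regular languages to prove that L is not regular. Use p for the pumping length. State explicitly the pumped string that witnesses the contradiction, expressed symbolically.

a^{p+k} b^p a^p b^p

Assume L is regular; let p be its pumping constant.
Take w = a^p b^p a^p b^p = uu where u = a^pb^p; then w ∈ L and |w| = 4p ≥ p.
Write w = xyz as guaranteed by the lemma, with |xy| ≤ p and |y| ≥ 1.
Because |xy| ≤ p and w begins with p copies of a, we have y = a^k with 1 ≤ k ≤ p.
Pump with i = 2: xy^2z = a^{p+k} b^p a^p b^p, of length 4p+k. Suppose this equals vv. The string starts with a and ends with b, so v does too; thus the boundary between the two copies of v is a b→a transition. There is exactly one such transition, at position 2p+k, so |v| = 2p+k and |vv| = 4p+2k ≠ 4p+k since k ≥ 1. So xy^2z ∉ L.
This contradicts the pumping lemma, so L is not regular.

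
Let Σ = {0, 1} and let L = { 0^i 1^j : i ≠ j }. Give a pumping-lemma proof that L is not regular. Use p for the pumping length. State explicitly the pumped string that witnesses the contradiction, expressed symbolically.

0^{p+p!} 1^{p+p!}

Toward a contradiction, assume L is regular with pumping length p.
Choose w = 0^p 1^{p+p!}. Since p ≠ p+p!, w ∈ L; and |w| ≥ p.
The pumping lemma gives a decomposition w = xyz where |xy| ≤ p and |y| ≥ 1.
Since the first p symbols of w are all 0's and |xy| ≤ p, y lies entirely in the leading 0-block: y = 0^k for some k with 1 ≤ k ≤ p.
Since 1 ≤ k ≤ p, k divides p!; set t = 1 + p!/k. Then xy^t z has p + (p!/k)·k = p + p! copies of 0. Now the 0-count equals the 1-count, so i ≠ j fails. So xy^t z = 0^{p+p!} 1^{p+p!} ∉ L.
This contradicts the pumping lemma, so L is not regular.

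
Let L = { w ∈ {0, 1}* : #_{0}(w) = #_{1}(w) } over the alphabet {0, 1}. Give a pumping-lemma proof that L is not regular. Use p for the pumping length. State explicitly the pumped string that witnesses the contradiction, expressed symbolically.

Assume L is regular; let p be its pumping constant.
Choose w = 0^p 1^p ∈ L with |w| = 2p ≥ p.
By the pumping lemma, w = xyz with |xy| ≤ p and |y| > 0.
The first p characters of w are 0's, so xy (and hence y) consists only of 0's. Write y = 0^k, 1 ≤ k ≤ p.
Pump with i = 2: xy^2z = 0^{p+k} 1^p has p+k occurrences of 0 but only p of 1. Since k ≥ 1 the counts differ, so xy^2z ∉ L.
Contradiction. Therefore L is not regular.

0^{p+k} 1^p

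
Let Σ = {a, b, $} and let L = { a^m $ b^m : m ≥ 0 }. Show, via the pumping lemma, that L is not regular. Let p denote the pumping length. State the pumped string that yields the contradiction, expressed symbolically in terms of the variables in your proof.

Assume L is regular. Let p be the pumping length given by the pumping lemma.
Take w = a^p $ b^p ∈ L with |w| = 2p+1 ≥ p.
Write w = xyz as guaranteed by the lemma, with |xy| ≤ p and |y| > 0.
The first p characters of w are a's, so xy (and hence y) consists only of a's. Write y = a^k, 1 ≤ k ≤ p.
Pump with i = 2: xy^2z = a^{p+k} $ b^p, which would require p+k = p. But k ≥ 1, so xy^2z ∉ L.
This contradicts the pumping lemma, so L is not regular.

a^{p+k} $ b^p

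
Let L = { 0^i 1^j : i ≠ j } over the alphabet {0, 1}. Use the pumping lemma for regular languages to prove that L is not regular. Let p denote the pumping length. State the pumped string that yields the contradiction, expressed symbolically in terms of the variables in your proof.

0^{p+p!} 1^{p+p!}

Assume L is regular. Let p be the pumping length given by the pumping lemma.
Choose w = 0^p 1^{p+p!}. Since p ≠ p+p!, w ∈ L; and |w| ≥ p.
Write w = xyz as guaranteed by the lemma, with |xy| ≤ p and y is nonempty.
Because |xy| ≤ p and w begins with p copies of 0, we have y = 0^k with 1 ≤ k ≤ p.
Since 1 ≤ k ≤ p, k divides p!; set t = 1 + p!/k. Then xy^t z has p + (p!/k)·k = p + p! copies of 0. Now the 0-count equals the 1-count, so i ≠ j fails. So xy^t z = 0^{p+p!} 1^{p+p!} ∉ L.
Contradiction. Therefore L is not regular.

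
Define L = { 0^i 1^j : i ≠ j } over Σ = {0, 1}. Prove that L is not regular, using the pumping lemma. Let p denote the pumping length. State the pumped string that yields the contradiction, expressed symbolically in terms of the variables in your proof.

Suppose for contradiction that L is regular, and let p be the pumping length.
Choose w = 0^p 1^{p+p!}. Since p ≠ p+p!, w ∈ L; and |w| ≥ p.
The pumping lemma gives a decomposition w = xyz where |xy| ≤ p and |y| > 0.
The first p characters of w are 0's, so xy (and hence y) consists only of 0's. Write y = 0^k, 1 ≤ k ≤ p.
Since 1 ≤ k ≤ p, k divides p!; set t = 1 + p!/k. Then xy^t z has p + (p!/k)·k = p + p! copies of 0. Now the 0-count equals the 1-count, so i ≠ j fails. So xy^t z = 0^{p+p!} 1^{p+p!} ∉ L.
This is a contradiction; hence L is not regular.

0^{p+p!} 1^{p+p!}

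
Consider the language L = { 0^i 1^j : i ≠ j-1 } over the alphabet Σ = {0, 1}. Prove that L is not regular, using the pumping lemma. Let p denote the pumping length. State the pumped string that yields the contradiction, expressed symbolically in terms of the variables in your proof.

0^{p+p!} 1^{p+p!+1}

Assume L is regular. Let p be the pumping length given by the pumping lemma.
Choose w = 0^p 1^{p+p!+1}. Since p ≠ (p+p!+1)-1 = p+p!, w ∈ L; and |w| ≥ p.
By the pumping lemma, w = xyz with |xy| ≤ p and |y| > 0.
The first p characters of w are 0's, so xy (and hence y) consists only of 0's. Write y = 0^k, 1 ≤ k ≤ p.
Since 1 ≤ k ≤ p, k divides p!; set t = 1 + p!/k. Then xy^t z has p + (p!/k)·k = p + p! copies of 0. Now the 0-count is p+p! and (1-count)-1 = (p+p!+1)-1 = p+p!, so i ≠ j-1 fails. So xy^t z = 0^{p+p!} 1^{p+p!+1} ∉ L.
This contradicts the pumping lemma, so L is not regular.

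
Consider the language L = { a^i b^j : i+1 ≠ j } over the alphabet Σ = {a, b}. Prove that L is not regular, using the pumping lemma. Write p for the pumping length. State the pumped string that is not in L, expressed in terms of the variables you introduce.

a^{p+p!} b^{p+p!+1}

Suppose for contradiction that L is regular, and let p be the pumping length.
Choose w = a^p b^{p+p!+1}. Since p ≠ (p+p!+1)-1 = p+p!, w ∈ L; and |w| ≥ p.
The pumping lemma gives a decomposition w = xyz where |xy| ≤ p and |y| > 0.
The first p characters of w are a's, so xy (and hence y) consists only of a's. Write y = a^k, 1 ≤ k ≤ p.
Since 1 ≤ k ≤ p, k divides p!; set t = 1 + p!/k. Then xy^t z has p + (p!/k)·k = p + p! copies of a. Now the a-count is p+p! and (b-count)-1 = (p+p!+1)-1 = p+p!, so i+1 ≠ j fails. So xy^t z = a^{p+p!} b^{p+p!+1} ∉ L.
Contradiction. Therefore L is not regular.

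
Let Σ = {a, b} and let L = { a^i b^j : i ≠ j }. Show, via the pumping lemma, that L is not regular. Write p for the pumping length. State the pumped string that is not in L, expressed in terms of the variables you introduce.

Suppose for contradiction that L is regular, and let p be the pumping length.
Choose w = a^p b^{p+p!}. Since p ≠ p+p!, w ∈ L; and |w| ≥ p.
Write w = xyz as guaranteed by the lemma, with |xy| ≤ p and y is nonempty.
Because |xy| ≤ p and w begins with p copies of a, we have y = a^k with 1 ≤ k ≤ p.
Since 1 ≤ k ≤ p, k divides p!; set t = 1 + p!/k. Then xy^t z has p + (p!/k)·k = p + p! copies of a. Now the a-count equals the b-count, so i ≠ j fails. So xy^t z = a^{p+p!} b^{p+p!} ∉ L.
This is a contradiction; hence L is not regular.

a^{p+p!} b^{p+p!}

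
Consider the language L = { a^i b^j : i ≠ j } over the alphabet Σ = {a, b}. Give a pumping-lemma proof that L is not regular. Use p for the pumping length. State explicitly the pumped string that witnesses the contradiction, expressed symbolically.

a^{p+p!} b^{p+p!}

Suppose for contradiction that L is regular, and let p be the pumping length.
Choose w = a^p b^{p+p!}. Since p ≠ p+p!, w ∈ L; and |w| ≥ p.
Write w = xyz as guaranteed by the lemma, with |xy| ≤ p and |y| ≥ 1.
The first p characters of w are a's, so xy (and hence y) consists only of a's. Write y = a^k, 1 ≤ k ≤ p.
Since 1 ≤ k ≤ p, k divides p!; set t = 1 + p!/k. Then xy^t z has p + (p!/k)·k = p + p! copies of a. Now the a-count equals the b-count, so i ≠ j fails. So xy^t z = a^{p+p!} b^{p+p!} ∉ L.
This contradicts the pumping lemma, so L is not regular.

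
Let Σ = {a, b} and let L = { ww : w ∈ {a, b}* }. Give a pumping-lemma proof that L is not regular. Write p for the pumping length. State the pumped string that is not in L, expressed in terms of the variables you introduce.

Suppose for contradiction that L is regular, and let p be the pumping length.
Take w = a^p b^p a^p b^p = uu where u = a^pb^p; then w ∈ L and |w| = 4p ≥ p.
The pumping lemma gives a decomposition w = xyz where |xy| ≤ p and |y| > 0.
Since the first p symbols of w are all a's and |xy| ≤ p, y lies entirely in the leading a-block: y = a^k for some k with 1 ≤ k ≤ p.
Pump with i = 2: xy^2z = a^{p+k} b^p a^p b^p, of length 4p+k. Suppose this equals vv. The string starts with a and ends with b, so v does too; thus the boundary between the two copies of v is a b→a transition. There is exactly one such transition, at position 2p+k, so |v| = 2p+k and |vv| = 4p+2k ≠ 4p+k since k ≥ 1. So xy^2z ∉ L.
This is a contradiction; hence L is not regular.

a^{p+k} b^p a^p b^p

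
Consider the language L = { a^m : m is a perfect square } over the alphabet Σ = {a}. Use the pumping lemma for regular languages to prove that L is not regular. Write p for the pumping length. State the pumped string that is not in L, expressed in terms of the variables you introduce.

Assume L is regular; let p be its pumping constant.
Take w = a^{p²} ∈ L with |w| = p² ≥ p.
By the pumping lemma, w = xyz with |xy| ≤ p and |y| > 0.
Then y = a^k for some k with 1 ≤ k ≤ p.
Pump with i = 2: xy^2z = a^{p²+k}. Since 1 ≤ k ≤ p, p² < p²+k ≤ p²+p < (p+1)², so p²+k lies strictly between consecutive squares and is not a perfect square. So xy^2z ∉ L.
This contradicts the pumping lemma, so L is not regular.

a^{p²+k}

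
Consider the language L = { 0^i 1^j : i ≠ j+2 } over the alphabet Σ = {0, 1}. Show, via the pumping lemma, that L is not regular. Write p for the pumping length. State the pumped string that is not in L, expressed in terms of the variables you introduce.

0^{p+p!} 1^{p+p!-2}

Suppose for contradiction that L is regular, and let p be the pumping length.
Choose w = 0^p 1^{p+p!-2}. Since p ≠ (p+p!-2)+2 = p+p!, w ∈ L; and |w| ≥ p.
By the pumping lemma, w = xyz with |xy| ≤ p and y is nonempty.
Since the first p symbols of w are all 0's and |xy| ≤ p, y lies entirely in the leading 0-block: y = 0^k for some k with 1 ≤ k ≤ p.
Since 1 ≤ k ≤ p, k divides p!; set t = 1 + p!/k. Then xy^t z has p + (p!/k)·k = p + p! copies of 0. Now the 0-count is p+p! and (1-count)+2 = (p+p!-2)+2 = p+p!, so i ≠ j+2 fails. So xy^t z = 0^{p+p!} 1^{p+p!-2} ∉ L.
This is a contradiction; hence L is not regular.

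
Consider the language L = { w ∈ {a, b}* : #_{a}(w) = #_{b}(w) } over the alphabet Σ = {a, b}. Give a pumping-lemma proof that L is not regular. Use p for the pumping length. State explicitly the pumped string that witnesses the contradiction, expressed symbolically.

a^{p+k} b^p

Assume L is regular; let p be its pumping constant.
Choose w = a^p b^p ∈ L with |w| = 2p ≥ p.
By the pumping lemma, w = xyz with |xy| ≤ p and |y| ≥ 1.
Because |xy| ≤ p and w begins with p copies of a, we have y = a^k with 1 ≤ k ≤ p.
Pump with i = 2: xy^2z = a^{p+k} b^p has p+k occurrences of a but only p of b. Since k ≥ 1 the counts differ, so xy^2z ∉ L.
This is a contradiction; hence L is not regular.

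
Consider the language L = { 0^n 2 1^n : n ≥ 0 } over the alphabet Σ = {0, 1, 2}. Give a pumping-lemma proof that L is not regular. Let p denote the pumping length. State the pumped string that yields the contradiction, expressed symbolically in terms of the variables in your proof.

Assume L is regular. Let p be the pumping length given by the pumping lemma.
Take w = 0^p 2 1^p ∈ L with |w| = 2p+1 ≥ p.
The pumping lemma gives a decomposition w = xyz where |xy| ≤ p and |y| > 0.
Since the first p symbols of w are all 0's and |xy| ≤ p, y lies entirely in the leading 0-block: y = 0^k for some k with 1 ≤ k ≤ p.
Pump with i = 2: xy^2z = 0^{p+k} 2 1^p, which would require p+k = p. But k ≥ 1, so xy^2z ∉ L.
This contradicts the pumping lemma, so L is not regular.

0^{p+k} 2 1^p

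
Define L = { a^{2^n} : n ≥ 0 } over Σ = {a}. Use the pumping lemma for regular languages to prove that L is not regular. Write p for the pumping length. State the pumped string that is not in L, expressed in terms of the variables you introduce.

a^{2^p+k}

Suppose for contradiction that L is regular, and let p be the pumping length.
Take w = a^{2^p} ∈ L with |w| = 2^p ≥ p.
Write w = xyz as guaranteed by the lemma, with |xy| ≤ p and |y| > 0.
Then y = a^k for some k with 1 ≤ k ≤ p.
Pump with i = 2: xy^2z = a^{2^p+k}. Since 1 ≤ k ≤ p < 2^p, we have 2^p < 2^p+k < 2^{p+1}, so 2^p+k is not a power of 2. So xy^2z ∉ L.
Contradiction. Therefore L is not regular.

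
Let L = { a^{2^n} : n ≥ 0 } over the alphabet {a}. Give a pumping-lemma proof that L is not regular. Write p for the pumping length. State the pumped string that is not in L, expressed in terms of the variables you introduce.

a^{2^p+k}

Toward a contradiction, assume L is regular with pumping length p.
Take w = a^{2^p} ∈ L with |w| = 2^p ≥ p.
By the pumping lemma, w = xyz with |xy| ≤ p and |y| > 0.
Then y = a^k for some k with 1 ≤ k ≤ p.
Pump with i = 2: xy^2z = a^{2^p+k}. Since 1 ≤ k ≤ p < 2^p, we have 2^p < 2^p+k < 2^{p+1}, so 2^p+k is not a power of 2. So xy^2z ∉ L.
This is a contradiction; hence L is not regular.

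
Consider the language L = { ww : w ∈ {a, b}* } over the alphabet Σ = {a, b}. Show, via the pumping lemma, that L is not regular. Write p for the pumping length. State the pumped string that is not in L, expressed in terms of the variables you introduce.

Assume L is regular. Let p be the pumping length given by the pumping lemma.
Take w = a^p b^p a^p b^p = uu where u = a^pb^p; then w ∈ L and |w| = 4p ≥ p.
The pumping lemma gives a decomposition w = xyz where |xy| ≤ p and |y| ≥ 1.
Because |xy| ≤ p and w begins with p copies of a, we have y = a^k with 1 ≤ k ≤ p.
Pump with i = 2: xy^2z = a^{p+k} b^p a^p b^p, of length 4p+k. Suppose this equals vv. The string starts with a and ends with b, so v does too; thus the boundary between the two copies of v is a b→a transition. There is exactly one such transition, at position 2p+k, so |v| = 2p+k and |vv| = 4p+2k ≠ 4p+k since k ≥ 1. So xy^2z ∉ L.
This is a contradiction; hence L is not regular.

a^{p+k} b^p a^p b^p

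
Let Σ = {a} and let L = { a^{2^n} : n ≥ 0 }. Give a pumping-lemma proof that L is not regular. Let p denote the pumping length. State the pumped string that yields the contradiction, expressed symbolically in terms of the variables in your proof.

Suppose for contradiction that L is regular, and let p be the pumping length.
Take w = a^{2^p} ∈ L with |w| = 2^p ≥ p.
The pumping lemma gives a decomposition w = xyz where |xy| ≤ p and |y| > 0.
Then y = a^k for some k with 1 ≤ k ≤ p.
Pump with i = 2: xy^2z = a^{2^p+k}. Since 1 ≤ k ≤ p < 2^p, we have 2^p < 2^p+k < 2^{p+1}, so 2^p+k is not a power of 2. So xy^2z ∉ L.
This contradicts the pumping lemma, so L is not regular.

a^{2^p+k}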